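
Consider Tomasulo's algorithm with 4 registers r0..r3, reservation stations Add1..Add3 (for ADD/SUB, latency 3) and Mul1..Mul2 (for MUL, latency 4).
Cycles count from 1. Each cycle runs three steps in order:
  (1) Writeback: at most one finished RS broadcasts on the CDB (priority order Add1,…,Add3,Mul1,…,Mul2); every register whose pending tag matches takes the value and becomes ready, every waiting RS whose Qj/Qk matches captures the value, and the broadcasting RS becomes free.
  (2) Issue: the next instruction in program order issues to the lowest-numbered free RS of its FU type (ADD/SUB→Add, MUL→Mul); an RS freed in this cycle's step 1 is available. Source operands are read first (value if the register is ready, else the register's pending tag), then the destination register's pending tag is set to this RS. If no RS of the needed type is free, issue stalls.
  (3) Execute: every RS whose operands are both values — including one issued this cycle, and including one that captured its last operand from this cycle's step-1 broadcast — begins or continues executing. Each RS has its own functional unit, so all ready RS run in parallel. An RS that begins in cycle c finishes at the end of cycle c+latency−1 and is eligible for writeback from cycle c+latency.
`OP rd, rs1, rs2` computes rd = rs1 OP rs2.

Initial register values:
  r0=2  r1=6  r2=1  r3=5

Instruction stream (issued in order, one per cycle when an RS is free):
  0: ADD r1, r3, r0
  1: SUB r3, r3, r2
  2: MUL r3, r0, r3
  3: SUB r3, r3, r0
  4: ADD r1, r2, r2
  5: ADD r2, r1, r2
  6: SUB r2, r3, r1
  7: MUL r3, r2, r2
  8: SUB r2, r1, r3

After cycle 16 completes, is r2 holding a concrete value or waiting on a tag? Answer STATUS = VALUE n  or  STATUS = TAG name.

STATUS = TAG Add3

c1: issue ADD r1<-Add1 | r0:2,r1:Add1,r2:1,r3:5
c2: issue SUB r3<-Add2 | r0:2,r1:Add1,r2:1,r3:Add2
c3: issue MUL r3<-Mul1 | r0:2,r1:Add1,r2:1,r3:Mul1
c4: CDB Add1=7; issue SUB r3<-Add1 | r0:2,r1:7,r2:1,r3:Add1
c5: CDB Add2=4; issue ADD r1<-Add2 | r0:2,r1:Add2,r2:1,r3:Add1
c6: issue ADD r2<-Add3 | r0:2,r1:Add2,r2:Add3,r3:Add1
c7: stall | r0:2,r1:Add2,r2:Add3,r3:Add1
c8: CDB Add2=2; issue SUB r2<-Add2 | r0:2,r1:2,r2:Add2,r3:Add1
c9: CDB Mul1=8; issue MUL r3<-Mul1 | r0:2,r1:2,r2:Add2,r3:Mul1
c10: stall | r0:2,r1:2,r2:Add2,r3:Mul1
c11: CDB Add3=3; issue SUB r2<-Add3 | r0:2,r1:2,r2:Add3,r3:Mul1
c12: CDB Add1=6 | r0:2,r1:2,r2:Add3,r3:Mul1
c13: - | r0:2,r1:2,r2:Add3,r3:Mul1
c14: - | r0:2,r1:2,r2:Add3,r3:Mul1
c15: CDB Add2=4 | r0:2,r1:2,r2:Add3,r3:Mul1
c16: - | r0:2,r1:2,r2:Add3,r3:Mul1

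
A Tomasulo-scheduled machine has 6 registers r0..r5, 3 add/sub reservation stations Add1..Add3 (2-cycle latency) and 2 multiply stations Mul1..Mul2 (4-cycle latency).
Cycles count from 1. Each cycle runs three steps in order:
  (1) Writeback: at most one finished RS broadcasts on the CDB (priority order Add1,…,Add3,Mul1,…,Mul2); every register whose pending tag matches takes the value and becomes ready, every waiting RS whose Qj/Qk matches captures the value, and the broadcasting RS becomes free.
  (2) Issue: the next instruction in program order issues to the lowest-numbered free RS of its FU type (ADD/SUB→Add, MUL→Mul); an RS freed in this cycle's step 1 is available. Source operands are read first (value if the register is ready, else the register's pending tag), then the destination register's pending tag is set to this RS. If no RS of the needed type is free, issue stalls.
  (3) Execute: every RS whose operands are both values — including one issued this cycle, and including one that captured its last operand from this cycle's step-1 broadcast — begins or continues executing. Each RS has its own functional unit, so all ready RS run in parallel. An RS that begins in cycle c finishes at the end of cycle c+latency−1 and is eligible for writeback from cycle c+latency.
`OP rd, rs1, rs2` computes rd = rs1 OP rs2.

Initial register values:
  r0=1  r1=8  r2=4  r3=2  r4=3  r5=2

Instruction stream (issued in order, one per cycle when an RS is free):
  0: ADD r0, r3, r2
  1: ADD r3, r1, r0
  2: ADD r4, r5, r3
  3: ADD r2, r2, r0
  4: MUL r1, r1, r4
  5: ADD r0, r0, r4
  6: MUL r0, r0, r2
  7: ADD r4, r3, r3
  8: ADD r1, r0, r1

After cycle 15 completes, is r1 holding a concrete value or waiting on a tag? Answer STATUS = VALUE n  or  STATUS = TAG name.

cycle 1: issue ADD r0<-Add1 // r0:Add1,r1:8,r2:4,r3:2,r4:3,r5:2
cycle 2: issue ADD r3<-Add2 // r0:Add1,r1:8,r2:4,r3:Add2,r4:3,r5:2
cycle 3: CDB Add1=6; issue ADD r4<-Add1 // r0:6,r1:8,r2:4,r3:Add2,r4:Add1,r5:2
cycle 4: issue ADD r2<-Add3 // r0:6,r1:8,r2:Add3,r3:Add2,r4:Add1,r5:2
cycle 5: CDB Add2=14; issue MUL r1<-Mul1 // r0:6,r1:Mul1,r2:Add3,r3:14,r4:Add1,r5:2
cycle 6: CDB Add3=10; issue ADD r0<-Add2 // r0:Add2,r1:Mul1,r2:10,r3:14,r4:Add1,r5:2
cycle 7: CDB Add1=16; issue MUL r0<-Mul2 // r0:Mul2,r1:Mul1,r2:10,r3:14,r4:16,r5:2
cycle 8: issue ADD r4<-Add1 // r0:Mul2,r1:Mul1,r2:10,r3:14,r4:Add1,r5:2
cycle 9: CDB Add2=22; issue ADD r1<-Add2 // r0:Mul2,r1:Add2,r2:10,r3:14,r4:Add1,r5:2
cycle 10: CDB Add1=28 // r0:Mul2,r1:Add2,r2:10,r3:14,r4:28,r5:2
cycle 11: CDB Mul1=128 // r0:Mul2,r1:Add2,r2:10,r3:14,r4:28,r5:2
cycle 12: - // r0:Mul2,r1:Add2,r2:10,r3:14,r4:28,r5:2
cycle 13: CDB Mul2=220 // r0:220,r1:Add2,r2:10,r3:14,r4:28,r5:2
cycle 14: - // r0:220,r1:Add2,r2:10,r3:14,r4:28,r5:2
cycle 15: CDB Add2=348 // r0:220,r1:348,r2:10,r3:14,r4:28,r5:2

STATUS = VALUE 348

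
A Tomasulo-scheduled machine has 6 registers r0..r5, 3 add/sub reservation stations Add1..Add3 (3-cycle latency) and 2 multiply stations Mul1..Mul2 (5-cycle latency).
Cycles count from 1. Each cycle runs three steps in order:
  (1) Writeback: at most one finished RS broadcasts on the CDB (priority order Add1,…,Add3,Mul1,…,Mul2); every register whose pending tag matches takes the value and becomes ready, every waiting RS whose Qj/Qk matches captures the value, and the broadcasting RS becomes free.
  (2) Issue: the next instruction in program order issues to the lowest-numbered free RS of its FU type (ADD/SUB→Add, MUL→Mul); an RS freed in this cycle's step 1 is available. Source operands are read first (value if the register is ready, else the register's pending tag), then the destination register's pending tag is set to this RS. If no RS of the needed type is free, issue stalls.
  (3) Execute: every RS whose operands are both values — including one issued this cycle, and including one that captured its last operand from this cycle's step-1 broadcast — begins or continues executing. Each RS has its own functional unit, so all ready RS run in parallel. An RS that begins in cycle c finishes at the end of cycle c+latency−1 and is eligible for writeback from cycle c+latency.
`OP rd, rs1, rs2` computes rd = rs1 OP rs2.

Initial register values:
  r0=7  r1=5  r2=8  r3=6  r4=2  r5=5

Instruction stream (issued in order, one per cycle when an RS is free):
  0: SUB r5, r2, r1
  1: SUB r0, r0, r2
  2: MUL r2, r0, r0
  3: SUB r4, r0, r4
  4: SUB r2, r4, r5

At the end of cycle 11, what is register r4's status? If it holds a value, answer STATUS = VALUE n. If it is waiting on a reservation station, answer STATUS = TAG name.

c1: issue SUB r5<-Add1 | r0:7,r1:5,r2:8,r3:6,r4:2,r5:Add1
c2: issue SUB r0<-Add2 | r0:Add2,r1:5,r2:8,r3:6,r4:2,r5:Add1
c3: issue MUL r2<-Mul1 | r0:Add2,r1:5,r2:Mul1,r3:6,r4:2,r5:Add1
c4: CDB Add1=3; issue SUB r4<-Add1 | r0:Add2,r1:5,r2:Mul1,r3:6,r4:Add1,r5:3
c5: CDB Add2=-1; issue SUB r2<-Add2 | r0:-1,r1:5,r2:Add2,r3:6,r4:Add1,r5:3
c6: - | r0:-1,r1:5,r2:Add2,r3:6,r4:Add1,r5:3
c7: - | r0:-1,r1:5,r2:Add2,r3:6,r4:Add1,r5:3
c8: CDB Add1=-3 | r0:-1,r1:5,r2:Add2,r3:6,r4:-3,r5:3
c9: - | r0:-1,r1:5,r2:Add2,r3:6,r4:-3,r5:3
c10: CDB Mul1=1 | r0:-1,r1:5,r2:Add2,r3:6,r4:-3,r5:3
c11: CDB Add2=-6 | r0:-1,r1:5,r2:-6,r3:6,r4:-3,r5:3

STATUS = VALUE -3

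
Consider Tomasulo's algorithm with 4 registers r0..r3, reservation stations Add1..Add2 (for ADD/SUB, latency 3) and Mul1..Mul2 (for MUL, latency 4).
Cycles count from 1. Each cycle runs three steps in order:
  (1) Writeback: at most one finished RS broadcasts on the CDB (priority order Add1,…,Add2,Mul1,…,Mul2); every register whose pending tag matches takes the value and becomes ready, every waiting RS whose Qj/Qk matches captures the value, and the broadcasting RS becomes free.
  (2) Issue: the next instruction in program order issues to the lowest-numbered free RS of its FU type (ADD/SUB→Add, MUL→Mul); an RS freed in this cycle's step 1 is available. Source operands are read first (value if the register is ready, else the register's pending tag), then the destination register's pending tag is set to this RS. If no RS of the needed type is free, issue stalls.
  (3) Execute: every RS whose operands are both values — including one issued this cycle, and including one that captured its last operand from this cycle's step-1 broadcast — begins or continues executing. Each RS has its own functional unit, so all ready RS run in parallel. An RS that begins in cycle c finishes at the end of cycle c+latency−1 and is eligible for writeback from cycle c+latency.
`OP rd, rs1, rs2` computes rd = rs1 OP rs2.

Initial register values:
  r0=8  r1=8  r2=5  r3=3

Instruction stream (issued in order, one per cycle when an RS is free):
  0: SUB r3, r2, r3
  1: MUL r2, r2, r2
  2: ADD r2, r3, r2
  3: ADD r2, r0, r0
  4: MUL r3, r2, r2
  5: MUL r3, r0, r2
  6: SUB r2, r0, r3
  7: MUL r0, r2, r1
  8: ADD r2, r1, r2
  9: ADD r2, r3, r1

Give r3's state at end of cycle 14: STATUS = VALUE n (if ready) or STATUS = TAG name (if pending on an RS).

STATUS = VALUE 128

  c1: issue SUB r3<-Add1  regs: r0:8,r1:8,r2:5,r3:Add1
  c2: issue MUL r2<-Mul1  regs: r0:8,r1:8,r2:Mul1,r3:Add1
  c3: issue ADD r2<-Add2  regs: r0:8,r1:8,r2:Add2,r3:Add1
  c4: CDB Add1=2; issue ADD r2<-Add1  regs: r0:8,r1:8,r2:Add1,r3:2
  c5: issue MUL r3<-Mul2  regs: r0:8,r1:8,r2:Add1,r3:Mul2
  c6: CDB Mul1=25; issue MUL r3<-Mul1  regs: r0:8,r1:8,r2:Add1,r3:Mul1
  c7: CDB Add1=16; issue SUB r2<-Add1  regs: r0:8,r1:8,r2:Add1,r3:Mul1
  c8: stall  regs: r0:8,r1:8,r2:Add1,r3:Mul1
  c9: CDB Add2=27; stall  regs: r0:8,r1:8,r2:Add1,r3:Mul1
  c10: stall  regs: r0:8,r1:8,r2:Add1,r3:Mul1
  c11: CDB Mul1=128; issue MUL r0<-Mul1  regs: r0:Mul1,r1:8,r2:Add1,r3:128
  c12: CDB Mul2=256; issue ADD r2<-Add2  regs: r0:Mul1,r1:8,r2:Add2,r3:128
  c13: stall  regs: r0:Mul1,r1:8,r2:Add2,r3:128
  c14: CDB Add1=-120; issue ADD r2<-Add1  regs: r0:Mul1,r1:8,r2:Add1,r3:128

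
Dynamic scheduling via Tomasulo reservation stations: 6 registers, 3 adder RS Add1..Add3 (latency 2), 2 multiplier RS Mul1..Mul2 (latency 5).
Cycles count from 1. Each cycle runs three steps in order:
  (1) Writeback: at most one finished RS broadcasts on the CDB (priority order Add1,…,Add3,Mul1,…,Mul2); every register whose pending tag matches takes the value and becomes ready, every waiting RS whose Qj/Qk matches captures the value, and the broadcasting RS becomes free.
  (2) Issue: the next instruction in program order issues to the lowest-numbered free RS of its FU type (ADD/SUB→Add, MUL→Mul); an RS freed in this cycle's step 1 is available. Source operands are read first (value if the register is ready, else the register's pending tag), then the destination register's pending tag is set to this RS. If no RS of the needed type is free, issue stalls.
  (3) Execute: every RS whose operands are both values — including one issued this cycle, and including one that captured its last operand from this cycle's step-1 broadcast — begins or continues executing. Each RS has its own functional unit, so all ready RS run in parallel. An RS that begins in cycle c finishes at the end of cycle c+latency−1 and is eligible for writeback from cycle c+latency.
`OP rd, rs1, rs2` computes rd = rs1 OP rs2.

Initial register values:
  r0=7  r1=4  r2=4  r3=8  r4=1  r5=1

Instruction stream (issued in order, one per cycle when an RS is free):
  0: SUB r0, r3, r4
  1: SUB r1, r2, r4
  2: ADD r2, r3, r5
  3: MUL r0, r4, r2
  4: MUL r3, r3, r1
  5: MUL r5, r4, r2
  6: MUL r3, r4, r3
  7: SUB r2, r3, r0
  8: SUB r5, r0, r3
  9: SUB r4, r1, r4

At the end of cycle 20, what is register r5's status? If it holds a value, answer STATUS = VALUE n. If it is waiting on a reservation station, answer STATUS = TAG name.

STATUS = VALUE -15

  c1: issue SUB r0<-Add1  regs: r0:Add1,r1:4,r2:4,r3:8,r4:1,r5:1
  c2: issue SUB r1<-Add2  regs: r0:Add1,r1:Add2,r2:4,r3:8,r4:1,r5:1
  c3: CDB Add1=7; issue ADD r2<-Add1  regs: r0:7,r1:Add2,r2:Add1,r3:8,r4:1,r5:1
  c4: CDB Add2=3; issue MUL r0<-Mul1  regs: r0:Mul1,r1:3,r2:Add1,r3:8,r4:1,r5:1
  c5: CDB Add1=9; issue MUL r3<-Mul2  regs: r0:Mul1,r1:3,r2:9,r3:Mul2,r4:1,r5:1
  c6: stall  regs: r0:Mul1,r1:3,r2:9,r3:Mul2,r4:1,r5:1
  c7: stall  regs: r0:Mul1,r1:3,r2:9,r3:Mul2,r4:1,r5:1
  c8: stall  regs: r0:Mul1,r1:3,r2:9,r3:Mul2,r4:1,r5:1
  c9: stall  regs: r0:Mul1,r1:3,r2:9,r3:Mul2,r4:1,r5:1
  c10: CDB Mul1=9; issue MUL r5<-Mul1  regs: r0:9,r1:3,r2:9,r3:Mul2,r4:1,r5:Mul1
  c11: CDB Mul2=24; issue MUL r3<-Mul2  regs: r0:9,r1:3,r2:9,r3:Mul2,r4:1,r5:Mul1
  c12: issue SUB r2<-Add1  regs: r0:9,r1:3,r2:Add1,r3:Mul2,r4:1,r5:Mul1
  c13: issue SUB r5<-Add2  regs: r0:9,r1:3,r2:Add1,r3:Mul2,r4:1,r5:Add2
  c14: issue SUB r4<-Add3  regs: r0:9,r1:3,r2:Add1,r3:Mul2,r4:Add3,r5:Add2
  c15: CDB Mul1=9  regs: r0:9,r1:3,r2:Add1,r3:Mul2,r4:Add3,r5:Add2
  c16: CDB Add3=2  regs: r0:9,r1:3,r2:Add1,r3:Mul2,r4:2,r5:Add2
  c17: CDB Mul2=24  regs: r0:9,r1:3,r2:Add1,r3:24,r4:2,r5:Add2
  c18: -  regs: r0:9,r1:3,r2:Add1,r3:24,r4:2,r5:Add2
  c19: CDB Add1=15  regs: r0:9,r1:3,r2:15,r3:24,r4:2,r5:Add2
  c20: CDB Add2=-15  regs: r0:9,r1:3,r2:15,r3:24,r4:2,r5:-15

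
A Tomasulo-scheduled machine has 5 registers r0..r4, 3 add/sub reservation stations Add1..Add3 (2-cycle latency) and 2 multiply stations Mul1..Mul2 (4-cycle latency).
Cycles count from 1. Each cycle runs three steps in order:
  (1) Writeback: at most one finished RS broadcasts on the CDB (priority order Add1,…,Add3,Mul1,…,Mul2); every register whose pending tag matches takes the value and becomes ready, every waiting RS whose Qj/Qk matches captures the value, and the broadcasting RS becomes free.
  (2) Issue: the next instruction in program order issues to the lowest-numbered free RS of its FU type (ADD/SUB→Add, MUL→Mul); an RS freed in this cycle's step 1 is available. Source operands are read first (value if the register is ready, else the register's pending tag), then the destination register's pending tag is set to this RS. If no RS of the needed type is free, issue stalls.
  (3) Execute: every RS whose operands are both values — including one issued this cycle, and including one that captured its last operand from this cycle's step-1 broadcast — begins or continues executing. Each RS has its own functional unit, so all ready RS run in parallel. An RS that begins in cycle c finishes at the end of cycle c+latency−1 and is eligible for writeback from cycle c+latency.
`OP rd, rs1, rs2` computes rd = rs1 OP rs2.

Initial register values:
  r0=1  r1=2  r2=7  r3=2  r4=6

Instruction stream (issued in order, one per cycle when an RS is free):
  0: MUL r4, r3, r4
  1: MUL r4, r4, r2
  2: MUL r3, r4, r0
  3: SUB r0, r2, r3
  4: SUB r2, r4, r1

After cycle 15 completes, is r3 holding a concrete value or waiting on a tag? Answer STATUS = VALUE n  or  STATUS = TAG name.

c1: issue MUL r4<-Mul1 | r0:1,r1:2,r2:7,r3:2,r4:Mul1
c2: issue MUL r4<-Mul2 | r0:1,r1:2,r2:7,r3:2,r4:Mul2
c3: stall | r0:1,r1:2,r2:7,r3:2,r4:Mul2
c4: stall | r0:1,r1:2,r2:7,r3:2,r4:Mul2
c5: CDB Mul1=12; issue MUL r3<-Mul1 | r0:1,r1:2,r2:7,r3:Mul1,r4:Mul2
c6: issue SUB r0<-Add1 | r0:Add1,r1:2,r2:7,r3:Mul1,r4:Mul2
c7: issue SUB r2<-Add2 | r0:Add1,r1:2,r2:Add2,r3:Mul1,r4:Mul2
c8: - | r0:Add1,r1:2,r2:Add2,r3:Mul1,r4:Mul2
c9: CDB Mul2=84 | r0:Add1,r1:2,r2:Add2,r3:Mul1,r4:84
c10: - | r0:Add1,r1:2,r2:Add2,r3:Mul1,r4:84
c11: CDB Add2=82 | r0:Add1,r1:2,r2:82,r3:Mul1,r4:84
c12: - | r0:Add1,r1:2,r2:82,r3:Mul1,r4:84
c13: CDB Mul1=84 | r0:Add1,r1:2,r2:82,r3:84,r4:84
c14: - | r0:Add1,r1:2,r2:82,r3:84,r4:84
c15: CDB Add1=-77 | r0:-77,r1:2,r2:82,r3:84,r4:84

STATUS = VALUE 84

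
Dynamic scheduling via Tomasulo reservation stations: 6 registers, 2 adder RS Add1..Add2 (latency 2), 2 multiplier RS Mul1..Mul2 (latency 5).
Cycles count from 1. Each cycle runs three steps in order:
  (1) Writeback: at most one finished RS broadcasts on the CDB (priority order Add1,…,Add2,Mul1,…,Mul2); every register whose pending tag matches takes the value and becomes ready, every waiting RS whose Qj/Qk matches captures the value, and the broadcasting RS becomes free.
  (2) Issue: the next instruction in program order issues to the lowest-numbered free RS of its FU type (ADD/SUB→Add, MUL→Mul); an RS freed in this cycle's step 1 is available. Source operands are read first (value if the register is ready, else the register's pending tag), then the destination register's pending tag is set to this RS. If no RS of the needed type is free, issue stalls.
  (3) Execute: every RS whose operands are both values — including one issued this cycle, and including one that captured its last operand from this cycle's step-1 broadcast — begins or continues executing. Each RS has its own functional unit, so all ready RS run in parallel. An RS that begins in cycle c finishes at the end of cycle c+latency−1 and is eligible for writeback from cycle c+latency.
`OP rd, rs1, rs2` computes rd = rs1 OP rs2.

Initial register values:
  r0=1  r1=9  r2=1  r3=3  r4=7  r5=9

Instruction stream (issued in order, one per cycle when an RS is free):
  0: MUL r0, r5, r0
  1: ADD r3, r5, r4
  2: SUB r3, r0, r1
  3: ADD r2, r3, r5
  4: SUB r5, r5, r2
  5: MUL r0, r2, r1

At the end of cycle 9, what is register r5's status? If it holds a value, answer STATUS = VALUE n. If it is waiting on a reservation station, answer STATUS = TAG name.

  c1: issue MUL r0<-Mul1  regs: r0:Mul1,r1:9,r2:1,r3:3,r4:7,r5:9
  c2: issue ADD r3<-Add1  regs: r0:Mul1,r1:9,r2:1,r3:Add1,r4:7,r5:9
  c3: issue SUB r3<-Add2  regs: r0:Mul1,r1:9,r2:1,r3:Add2,r4:7,r5:9
  c4: CDB Add1=16; issue ADD r2<-Add1  regs: r0:Mul1,r1:9,r2:Add1,r3:Add2,r4:7,r5:9
  c5: stall  regs: r0:Mul1,r1:9,r2:Add1,r3:Add2,r4:7,r5:9
  c6: CDB Mul1=9; stall  regs: r0:9,r1:9,r2:Add1,r3:Add2,r4:7,r5:9
  c7: stall  regs: r0:9,r1:9,r2:Add1,r3:Add2,r4:7,r5:9
  c8: CDB Add2=0; issue SUB r5<-Add2  regs: r0:9,r1:9,r2:Add1,r3:0,r4:7,r5:Add2
  c9: issue MUL r0<-Mul1  regs: r0:Mul1,r1:9,r2:Add1,r3:0,r4:7,r5:Add2

STATUS = TAG Add2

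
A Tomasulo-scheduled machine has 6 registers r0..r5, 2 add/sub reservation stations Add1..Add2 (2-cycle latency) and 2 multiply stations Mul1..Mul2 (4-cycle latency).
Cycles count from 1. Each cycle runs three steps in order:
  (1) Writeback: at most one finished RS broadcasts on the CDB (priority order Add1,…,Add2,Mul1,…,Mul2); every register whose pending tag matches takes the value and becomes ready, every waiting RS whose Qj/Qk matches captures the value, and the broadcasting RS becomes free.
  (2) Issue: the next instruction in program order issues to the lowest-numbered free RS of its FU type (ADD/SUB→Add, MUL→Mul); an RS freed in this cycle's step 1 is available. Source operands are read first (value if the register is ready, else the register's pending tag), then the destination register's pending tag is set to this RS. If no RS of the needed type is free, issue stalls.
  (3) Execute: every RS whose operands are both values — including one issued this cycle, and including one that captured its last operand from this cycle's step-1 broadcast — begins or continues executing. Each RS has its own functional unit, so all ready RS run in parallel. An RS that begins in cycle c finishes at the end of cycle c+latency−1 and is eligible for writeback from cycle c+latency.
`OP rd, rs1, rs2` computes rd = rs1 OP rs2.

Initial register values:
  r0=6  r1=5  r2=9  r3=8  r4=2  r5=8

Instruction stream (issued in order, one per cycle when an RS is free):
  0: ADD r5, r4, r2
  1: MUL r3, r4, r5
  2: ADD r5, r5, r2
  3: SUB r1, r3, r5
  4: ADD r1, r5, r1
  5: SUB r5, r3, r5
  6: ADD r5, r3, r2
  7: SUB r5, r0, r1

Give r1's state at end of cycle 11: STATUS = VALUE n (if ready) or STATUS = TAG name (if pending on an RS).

c1: issue ADD r5<-Add1 | r0:6,r1:5,r2:9,r3:8,r4:2,r5:Add1
c2: issue MUL r3<-Mul1 | r0:6,r1:5,r2:9,r3:Mul1,r4:2,r5:Add1
c3: CDB Add1=11; issue ADD r5<-Add1 | r0:6,r1:5,r2:9,r3:Mul1,r4:2,r5:Add1
c4: issue SUB r1<-Add2 | r0:6,r1:Add2,r2:9,r3:Mul1,r4:2,r5:Add1
c5: CDB Add1=20; issue ADD r1<-Add1 | r0:6,r1:Add1,r2:9,r3:Mul1,r4:2,r5:20
c6: stall | r0:6,r1:Add1,r2:9,r3:Mul1,r4:2,r5:20
c7: CDB Mul1=22; stall | r0:6,r1:Add1,r2:9,r3:22,r4:2,r5:20
c8: stall | r0:6,r1:Add1,r2:9,r3:22,r4:2,r5:20
c9: CDB Add2=2; issue SUB r5<-Add2 | r0:6,r1:Add1,r2:9,r3:22,r4:2,r5:Add2
c10: stall | r0:6,r1:Add1,r2:9,r3:22,r4:2,r5:Add2
c11: CDB Add1=22; issue ADD r5<-Add1 | r0:6,r1:22,r2:9,r3:22,r4:2,r5:Add1

STATUS = VALUE 22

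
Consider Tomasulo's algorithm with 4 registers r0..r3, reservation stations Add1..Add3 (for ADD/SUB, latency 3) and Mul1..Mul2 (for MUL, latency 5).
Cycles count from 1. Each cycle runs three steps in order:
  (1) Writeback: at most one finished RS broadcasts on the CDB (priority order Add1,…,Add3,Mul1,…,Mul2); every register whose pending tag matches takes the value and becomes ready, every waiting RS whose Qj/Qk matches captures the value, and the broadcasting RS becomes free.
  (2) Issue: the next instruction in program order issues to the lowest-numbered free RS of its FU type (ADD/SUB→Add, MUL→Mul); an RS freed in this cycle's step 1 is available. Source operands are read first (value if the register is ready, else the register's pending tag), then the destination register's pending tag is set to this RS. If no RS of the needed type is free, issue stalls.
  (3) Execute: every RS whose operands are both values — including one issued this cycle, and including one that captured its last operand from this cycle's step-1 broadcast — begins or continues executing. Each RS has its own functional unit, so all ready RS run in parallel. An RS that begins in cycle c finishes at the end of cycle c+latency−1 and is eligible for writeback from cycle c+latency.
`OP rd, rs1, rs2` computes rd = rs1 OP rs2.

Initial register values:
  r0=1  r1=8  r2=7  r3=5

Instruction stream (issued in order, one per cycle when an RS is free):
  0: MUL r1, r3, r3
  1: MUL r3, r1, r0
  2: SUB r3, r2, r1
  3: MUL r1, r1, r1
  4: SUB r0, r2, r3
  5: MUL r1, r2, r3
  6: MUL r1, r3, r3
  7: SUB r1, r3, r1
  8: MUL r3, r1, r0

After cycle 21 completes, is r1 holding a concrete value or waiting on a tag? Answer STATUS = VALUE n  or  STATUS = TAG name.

STATUS = VALUE -342

cycle 1: issue MUL r1<-Mul1 // r0:1,r1:Mul1,r2:7,r3:5
cycle 2: issue MUL r3<-Mul2 // r0:1,r1:Mul1,r2:7,r3:Mul2
cycle 3: issue SUB r3<-Add1 // r0:1,r1:Mul1,r2:7,r3:Add1
cycle 4: stall // r0:1,r1:Mul1,r2:7,r3:Add1
cycle 5: stall // r0:1,r1:Mul1,r2:7,r3:Add1
cycle 6: CDB Mul1=25; issue MUL r1<-Mul1 // r0:1,r1:Mul1,r2:7,r3:Add1
cycle 7: issue SUB r0<-Add2 // r0:Add2,r1:Mul1,r2:7,r3:Add1
cycle 8: stall // r0:Add2,r1:Mul1,r2:7,r3:Add1
cycle 9: CDB Add1=-18; stall // r0:Add2,r1:Mul1,r2:7,r3:-18
cycle 10: stall // r0:Add2,r1:Mul1,r2:7,r3:-18
cycle 11: CDB Mul1=625; issue MUL r1<-Mul1 // r0:Add2,r1:Mul1,r2:7,r3:-18
cycle 12: CDB Add2=25; stall // r0:25,r1:Mul1,r2:7,r3:-18
cycle 13: CDB Mul2=25; issue MUL r1<-Mul2 // r0:25,r1:Mul2,r2:7,r3:-18
cycle 14: issue SUB r1<-Add1 // r0:25,r1:Add1,r2:7,r3:-18
cycle 15: stall // r0:25,r1:Add1,r2:7,r3:-18
cycle 16: CDB Mul1=-126; issue MUL r3<-Mul1 // r0:25,r1:Add1,r2:7,r3:Mul1
cycle 17: - // r0:25,r1:Add1,r2:7,r3:Mul1
cycle 18: CDB Mul2=324 // r0:25,r1:Add1,r2:7,r3:Mul1
cycle 19: - // r0:25,r1:Add1,r2:7,r3:Mul1
cycle 20: - // r0:25,r1:Add1,r2:7,r3:Mul1
cycle 21: CDB Add1=-342 // r0:25,r1:-342,r2:7,r3:Mul1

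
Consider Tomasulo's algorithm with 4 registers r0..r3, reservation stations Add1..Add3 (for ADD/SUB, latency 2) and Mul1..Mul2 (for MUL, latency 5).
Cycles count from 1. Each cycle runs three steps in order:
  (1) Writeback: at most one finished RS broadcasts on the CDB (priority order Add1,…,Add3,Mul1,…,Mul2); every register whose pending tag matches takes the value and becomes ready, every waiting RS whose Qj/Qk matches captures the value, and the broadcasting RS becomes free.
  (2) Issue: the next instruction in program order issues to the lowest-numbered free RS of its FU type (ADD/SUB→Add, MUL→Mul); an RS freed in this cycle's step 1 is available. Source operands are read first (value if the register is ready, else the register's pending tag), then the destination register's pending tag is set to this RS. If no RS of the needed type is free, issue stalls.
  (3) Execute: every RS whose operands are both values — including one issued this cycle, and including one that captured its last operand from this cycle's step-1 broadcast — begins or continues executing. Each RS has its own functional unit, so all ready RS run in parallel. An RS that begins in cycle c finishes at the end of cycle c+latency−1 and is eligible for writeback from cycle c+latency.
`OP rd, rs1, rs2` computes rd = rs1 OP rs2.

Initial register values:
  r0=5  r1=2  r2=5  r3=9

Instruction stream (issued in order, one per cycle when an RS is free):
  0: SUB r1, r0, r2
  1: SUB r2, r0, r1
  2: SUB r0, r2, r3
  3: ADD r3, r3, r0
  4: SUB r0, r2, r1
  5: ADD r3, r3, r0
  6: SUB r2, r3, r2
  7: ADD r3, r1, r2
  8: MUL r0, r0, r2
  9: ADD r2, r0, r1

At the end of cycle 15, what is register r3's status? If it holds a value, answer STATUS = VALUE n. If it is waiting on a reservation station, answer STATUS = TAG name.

STATUS = VALUE 5

cycle 1: issue SUB r1<-Add1 // r0:5,r1:Add1,r2:5,r3:9
cycle 2: issue SUB r2<-Add2 // r0:5,r1:Add1,r2:Add2,r3:9
cycle 3: CDB Add1=0; issue SUB r0<-Add1 // r0:Add1,r1:0,r2:Add2,r3:9
cycle 4: issue ADD r3<-Add3 // r0:Add1,r1:0,r2:Add2,r3:Add3
cycle 5: CDB Add2=5; issue SUB r0<-Add2 // r0:Add2,r1:0,r2:5,r3:Add3
cycle 6: stall // r0:Add2,r1:0,r2:5,r3:Add3
cycle 7: CDB Add1=-4; issue ADD r3<-Add1 // r0:Add2,r1:0,r2:5,r3:Add1
cycle 8: CDB Add2=5; issue SUB r2<-Add2 // r0:5,r1:0,r2:Add2,r3:Add1
cycle 9: CDB Add3=5; issue ADD r3<-Add3 // r0:5,r1:0,r2:Add2,r3:Add3
cycle 10: issue MUL r0<-Mul1 // r0:Mul1,r1:0,r2:Add2,r3:Add3
cycle 11: CDB Add1=10; issue ADD r2<-Add1 // r0:Mul1,r1:0,r2:Add1,r3:Add3
cycle 12: - // r0:Mul1,r1:0,r2:Add1,r3:Add3
cycle 13: CDB Add2=5 // r0:Mul1,r1:0,r2:Add1,r3:Add3
cycle 14: - // r0:Mul1,r1:0,r2:Add1,r3:Add3
cycle 15: CDB Add3=5 // r0:Mul1,r1:0,r2:Add1,r3:5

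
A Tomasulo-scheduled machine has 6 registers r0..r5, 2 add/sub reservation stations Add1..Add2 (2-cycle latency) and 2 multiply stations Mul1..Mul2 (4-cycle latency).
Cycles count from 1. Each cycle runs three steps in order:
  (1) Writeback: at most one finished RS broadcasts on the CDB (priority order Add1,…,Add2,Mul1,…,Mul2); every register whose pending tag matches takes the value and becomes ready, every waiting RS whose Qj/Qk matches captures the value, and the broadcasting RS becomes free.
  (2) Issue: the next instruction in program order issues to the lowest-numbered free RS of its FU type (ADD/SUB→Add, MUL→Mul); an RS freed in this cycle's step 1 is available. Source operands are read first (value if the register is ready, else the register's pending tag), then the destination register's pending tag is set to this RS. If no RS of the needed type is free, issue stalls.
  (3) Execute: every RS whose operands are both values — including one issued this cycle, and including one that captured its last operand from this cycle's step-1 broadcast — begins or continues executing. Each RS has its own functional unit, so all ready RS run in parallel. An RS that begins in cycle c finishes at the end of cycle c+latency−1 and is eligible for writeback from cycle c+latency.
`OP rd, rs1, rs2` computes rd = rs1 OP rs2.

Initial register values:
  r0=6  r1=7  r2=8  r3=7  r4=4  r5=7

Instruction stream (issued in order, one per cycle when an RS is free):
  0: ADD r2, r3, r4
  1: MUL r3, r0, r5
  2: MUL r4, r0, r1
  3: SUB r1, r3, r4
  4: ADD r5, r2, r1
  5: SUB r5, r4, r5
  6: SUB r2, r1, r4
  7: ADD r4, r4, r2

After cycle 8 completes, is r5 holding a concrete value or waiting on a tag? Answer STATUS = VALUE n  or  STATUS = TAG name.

STATUS = TAG Add2

c1: issue ADD r2<-Add1 | r0:6,r1:7,r2:Add1,r3:7,r4:4,r5:7
c2: issue MUL r3<-Mul1 | r0:6,r1:7,r2:Add1,r3:Mul1,r4:4,r5:7
c3: CDB Add1=11; issue MUL r4<-Mul2 | r0:6,r1:7,r2:11,r3:Mul1,r4:Mul2,r5:7
c4: issue SUB r1<-Add1 | r0:6,r1:Add1,r2:11,r3:Mul1,r4:Mul2,r5:7
c5: issue ADD r5<-Add2 | r0:6,r1:Add1,r2:11,r3:Mul1,r4:Mul2,r5:Add2
c6: CDB Mul1=42; stall | r0:6,r1:Add1,r2:11,r3:42,r4:Mul2,r5:Add2
c7: CDB Mul2=42; stall | r0:6,r1:Add1,r2:11,r3:42,r4:42,r5:Add2
c8: stall | r0:6,r1:Add1,r2:11,r3:42,r4:42,r5:Add2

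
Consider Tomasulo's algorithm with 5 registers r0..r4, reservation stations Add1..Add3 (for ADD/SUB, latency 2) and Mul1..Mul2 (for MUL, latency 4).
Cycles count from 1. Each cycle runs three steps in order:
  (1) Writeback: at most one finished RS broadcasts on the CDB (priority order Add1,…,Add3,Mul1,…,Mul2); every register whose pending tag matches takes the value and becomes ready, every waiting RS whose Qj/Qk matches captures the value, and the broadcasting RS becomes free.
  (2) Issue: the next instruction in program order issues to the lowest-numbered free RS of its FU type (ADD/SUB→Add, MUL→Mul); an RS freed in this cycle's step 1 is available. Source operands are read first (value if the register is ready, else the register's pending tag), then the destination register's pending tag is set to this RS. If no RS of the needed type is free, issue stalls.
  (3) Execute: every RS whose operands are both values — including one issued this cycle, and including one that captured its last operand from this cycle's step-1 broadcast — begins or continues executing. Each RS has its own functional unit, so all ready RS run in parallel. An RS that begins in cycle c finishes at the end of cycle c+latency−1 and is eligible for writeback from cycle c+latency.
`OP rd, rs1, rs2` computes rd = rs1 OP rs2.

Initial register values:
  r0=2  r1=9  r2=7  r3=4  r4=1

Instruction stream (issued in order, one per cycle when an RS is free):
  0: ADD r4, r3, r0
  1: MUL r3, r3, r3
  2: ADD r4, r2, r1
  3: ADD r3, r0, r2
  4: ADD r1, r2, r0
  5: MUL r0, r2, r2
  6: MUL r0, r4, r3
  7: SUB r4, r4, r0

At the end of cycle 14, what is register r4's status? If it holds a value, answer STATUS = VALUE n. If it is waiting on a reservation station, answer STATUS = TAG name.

STATUS = VALUE -128

c1: issue ADD r4<-Add1 | r0:2,r1:9,r2:7,r3:4,r4:Add1
c2: issue MUL r3<-Mul1 | r0:2,r1:9,r2:7,r3:Mul1,r4:Add1
c3: CDB Add1=6; issue ADD r4<-Add1 | r0:2,r1:9,r2:7,r3:Mul1,r4:Add1
c4: issue ADD r3<-Add2 | r0:2,r1:9,r2:7,r3:Add2,r4:Add1
c5: CDB Add1=16; issue ADD r1<-Add1 | r0:2,r1:Add1,r2:7,r3:Add2,r4:16
c6: CDB Add2=9; issue MUL r0<-Mul2 | r0:Mul2,r1:Add1,r2:7,r3:9,r4:16
c7: CDB Add1=9; stall | r0:Mul2,r1:9,r2:7,r3:9,r4:16
c8: CDB Mul1=16; issue MUL r0<-Mul1 | r0:Mul1,r1:9,r2:7,r3:9,r4:16
c9: issue SUB r4<-Add1 | r0:Mul1,r1:9,r2:7,r3:9,r4:Add1
c10: CDB Mul2=49 | r0:Mul1,r1:9,r2:7,r3:9,r4:Add1
c11: - | r0:Mul1,r1:9,r2:7,r3:9,r4:Add1
c12: CDB Mul1=144 | r0:144,r1:9,r2:7,r3:9,r4:Add1
c13: - | r0:144,r1:9,r2:7,r3:9,r4:Add1
c14: CDB Add1=-128 | r0:144,r1:9,r2:7,r3:9,r4:-128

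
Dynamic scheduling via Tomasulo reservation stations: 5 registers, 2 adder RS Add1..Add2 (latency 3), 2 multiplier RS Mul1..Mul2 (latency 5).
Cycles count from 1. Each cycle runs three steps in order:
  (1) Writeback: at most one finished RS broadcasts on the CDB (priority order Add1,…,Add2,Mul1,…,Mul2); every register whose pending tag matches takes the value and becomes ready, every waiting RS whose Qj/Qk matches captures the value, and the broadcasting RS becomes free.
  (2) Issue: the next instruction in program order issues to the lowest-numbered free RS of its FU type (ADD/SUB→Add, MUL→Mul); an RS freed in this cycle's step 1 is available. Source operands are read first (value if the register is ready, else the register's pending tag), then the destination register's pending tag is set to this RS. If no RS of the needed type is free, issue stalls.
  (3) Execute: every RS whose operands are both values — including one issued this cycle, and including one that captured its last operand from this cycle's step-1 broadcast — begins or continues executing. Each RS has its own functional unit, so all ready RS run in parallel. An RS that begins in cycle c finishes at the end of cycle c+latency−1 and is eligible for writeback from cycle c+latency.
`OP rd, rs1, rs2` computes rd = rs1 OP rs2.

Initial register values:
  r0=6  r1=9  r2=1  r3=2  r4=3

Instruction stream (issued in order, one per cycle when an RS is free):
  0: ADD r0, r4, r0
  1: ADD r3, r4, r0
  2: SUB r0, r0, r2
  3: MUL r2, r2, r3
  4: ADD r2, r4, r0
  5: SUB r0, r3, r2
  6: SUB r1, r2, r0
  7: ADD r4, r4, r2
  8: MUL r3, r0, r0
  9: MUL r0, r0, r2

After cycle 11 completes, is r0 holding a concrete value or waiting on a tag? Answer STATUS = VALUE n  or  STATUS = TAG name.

STATUS = TAG Add2

cycle 1: issue ADD r0<-Add1 // r0:Add1,r1:9,r2:1,r3:2,r4:3
cycle 2: issue ADD r3<-Add2 // r0:Add1,r1:9,r2:1,r3:Add2,r4:3
cycle 3: stall // r0:Add1,r1:9,r2:1,r3:Add2,r4:3
cycle 4: CDB Add1=9; issue SUB r0<-Add1 // r0:Add1,r1:9,r2:1,r3:Add2,r4:3
cycle 5: issue MUL r2<-Mul1 // r0:Add1,r1:9,r2:Mul1,r3:Add2,r4:3
cycle 6: stall // r0:Add1,r1:9,r2:Mul1,r3:Add2,r4:3
cycle 7: CDB Add1=8; issue ADD r2<-Add1 // r0:8,r1:9,r2:Add1,r3:Add2,r4:3
cycle 8: CDB Add2=12; issue SUB r0<-Add2 // r0:Add2,r1:9,r2:Add1,r3:12,r4:3
cycle 9: stall // r0:Add2,r1:9,r2:Add1,r3:12,r4:3
cycle 10: CDB Add1=11; issue SUB r1<-Add1 // r0:Add2,r1:Add1,r2:11,r3:12,r4:3
cycle 11: stall // r0:Add2,r1:Add1,r2:11,r3:12,r4:3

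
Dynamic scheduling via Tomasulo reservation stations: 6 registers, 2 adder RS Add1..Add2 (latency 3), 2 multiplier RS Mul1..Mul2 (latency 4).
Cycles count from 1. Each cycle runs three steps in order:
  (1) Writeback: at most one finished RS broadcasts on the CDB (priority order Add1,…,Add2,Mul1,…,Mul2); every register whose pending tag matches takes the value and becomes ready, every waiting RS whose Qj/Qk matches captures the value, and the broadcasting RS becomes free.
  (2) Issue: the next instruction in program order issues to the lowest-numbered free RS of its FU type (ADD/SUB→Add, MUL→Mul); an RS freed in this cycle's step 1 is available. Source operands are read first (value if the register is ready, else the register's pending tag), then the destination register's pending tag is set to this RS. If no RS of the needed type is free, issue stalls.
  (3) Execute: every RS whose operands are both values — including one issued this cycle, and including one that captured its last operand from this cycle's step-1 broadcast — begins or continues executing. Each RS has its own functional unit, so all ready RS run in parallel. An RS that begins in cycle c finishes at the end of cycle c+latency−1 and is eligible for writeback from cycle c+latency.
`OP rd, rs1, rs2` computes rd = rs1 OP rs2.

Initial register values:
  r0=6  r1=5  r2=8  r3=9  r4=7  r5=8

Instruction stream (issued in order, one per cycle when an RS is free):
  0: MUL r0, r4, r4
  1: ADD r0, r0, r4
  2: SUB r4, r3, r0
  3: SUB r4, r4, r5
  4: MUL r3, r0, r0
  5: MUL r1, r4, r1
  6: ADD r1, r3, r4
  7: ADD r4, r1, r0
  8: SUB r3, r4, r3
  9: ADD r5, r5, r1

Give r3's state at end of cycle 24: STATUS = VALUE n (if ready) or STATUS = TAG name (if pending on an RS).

STATUS = VALUE 1

  c1: issue MUL r0<-Mul1  regs: r0:Mul1,r1:5,r2:8,r3:9,r4:7,r5:8
  c2: issue ADD r0<-Add1  regs: r0:Add1,r1:5,r2:8,r3:9,r4:7,r5:8
  c3: issue SUB r4<-Add2  regs: r0:Add1,r1:5,r2:8,r3:9,r4:Add2,r5:8
  c4: stall  regs: r0:Add1,r1:5,r2:8,r3:9,r4:Add2,r5:8
  c5: CDB Mul1=49; stall  regs: r0:Add1,r1:5,r2:8,r3:9,r4:Add2,r5:8
  c6: stall  regs: r0:Add1,r1:5,r2:8,r3:9,r4:Add2,r5:8
  c7: stall  regs: r0:Add1,r1:5,r2:8,r3:9,r4:Add2,r5:8
  c8: CDB Add1=56; issue SUB r4<-Add1  regs: r0:56,r1:5,r2:8,r3:9,r4:Add1,r5:8
  c9: issue MUL r3<-Mul1  regs: r0:56,r1:5,r2:8,r3:Mul1,r4:Add1,r5:8
  c10: issue MUL r1<-Mul2  regs: r0:56,r1:Mul2,r2:8,r3:Mul1,r4:Add1,r5:8
  c11: CDB Add2=-47; issue ADD r1<-Add2  regs: r0:56,r1:Add2,r2:8,r3:Mul1,r4:Add1,r5:8
  c12: stall  regs: r0:56,r1:Add2,r2:8,r3:Mul1,r4:Add1,r5:8
  c13: CDB Mul1=3136; stall  regs: r0:56,r1:Add2,r2:8,r3:3136,r4:Add1,r5:8
  c14: CDB Add1=-55; issue ADD r4<-Add1  regs: r0:56,r1:Add2,r2:8,r3:3136,r4:Add1,r5:8
  c15: stall  regs: r0:56,r1:Add2,r2:8,r3:3136,r4:Add1,r5:8
  c16: stall  regs: r0:56,r1:Add2,r2:8,r3:3136,r4:Add1,r5:8
  c17: CDB Add2=3081; issue SUB r3<-Add2  regs: r0:56,r1:3081,r2:8,r3:Add2,r4:Add1,r5:8
  c18: CDB Mul2=-275; stall  regs: r0:56,r1:3081,r2:8,r3:Add2,r4:Add1,r5:8
  c19: stall  regs: r0:56,r1:3081,r2:8,r3:Add2,r4:Add1,r5:8
  c20: CDB Add1=3137; issue ADD r5<-Add1  regs: r0:56,r1:3081,r2:8,r3:Add2,r4:3137,r5:Add1
  c21: -  regs: r0:56,r1:3081,r2:8,r3:Add2,r4:3137,r5:Add1
  c22: -  regs: r0:56,r1:3081,r2:8,r3:Add2,r4:3137,r5:Add1
  c23: CDB Add1=3089  regs: r0:56,r1:3081,r2:8,r3:Add2,r4:3137,r5:3089
  c24: CDB Add2=1  regs: r0:56,r1:3081,r2:8,r3:1,r4:3137,r5:3089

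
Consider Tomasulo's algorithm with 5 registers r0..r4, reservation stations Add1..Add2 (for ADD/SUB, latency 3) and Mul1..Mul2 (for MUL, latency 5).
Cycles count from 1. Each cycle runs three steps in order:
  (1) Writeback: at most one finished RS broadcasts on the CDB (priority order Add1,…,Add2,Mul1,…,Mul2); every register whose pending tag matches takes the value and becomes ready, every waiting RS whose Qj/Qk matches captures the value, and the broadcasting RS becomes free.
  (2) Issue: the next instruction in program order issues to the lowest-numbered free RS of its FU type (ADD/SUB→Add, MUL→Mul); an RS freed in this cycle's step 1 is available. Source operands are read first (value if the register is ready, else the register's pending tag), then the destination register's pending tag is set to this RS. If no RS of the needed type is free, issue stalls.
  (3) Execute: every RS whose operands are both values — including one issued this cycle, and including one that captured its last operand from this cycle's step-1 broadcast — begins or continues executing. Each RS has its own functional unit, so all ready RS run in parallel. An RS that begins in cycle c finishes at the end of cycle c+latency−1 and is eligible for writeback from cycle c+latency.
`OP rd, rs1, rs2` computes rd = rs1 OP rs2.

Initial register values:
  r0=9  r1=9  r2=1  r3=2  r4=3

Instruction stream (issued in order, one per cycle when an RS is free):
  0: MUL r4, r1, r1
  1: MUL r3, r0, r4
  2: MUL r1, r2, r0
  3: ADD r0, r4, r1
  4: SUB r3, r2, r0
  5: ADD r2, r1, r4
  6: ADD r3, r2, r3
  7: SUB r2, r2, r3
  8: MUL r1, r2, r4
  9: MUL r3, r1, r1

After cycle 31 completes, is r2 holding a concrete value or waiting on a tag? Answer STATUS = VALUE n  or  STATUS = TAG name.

STATUS = VALUE 89

  c1: issue MUL r4<-Mul1  regs: r0:9,r1:9,r2:1,r3:2,r4:Mul1
  c2: issue MUL r3<-Mul2  regs: r0:9,r1:9,r2:1,r3:Mul2,r4:Mul1
  c3: stall  regs: r0:9,r1:9,r2:1,r3:Mul2,r4:Mul1
  c4: stall  regs: r0:9,r1:9,r2:1,r3:Mul2,r4:Mul1
  c5: stall  regs: r0:9,r1:9,r2:1,r3:Mul2,r4:Mul1
  c6: CDB Mul1=81; issue MUL r1<-Mul1  regs: r0:9,r1:Mul1,r2:1,r3:Mul2,r4:81
  c7: issue ADD r0<-Add1  regs: r0:Add1,r1:Mul1,r2:1,r3:Mul2,r4:81
  c8: issue SUB r3<-Add2  regs: r0:Add1,r1:Mul1,r2:1,r3:Add2,r4:81
  c9: stall  regs: r0:Add1,r1:Mul1,r2:1,r3:Add2,r4:81
  c10: stall  regs: r0:Add1,r1:Mul1,r2:1,r3:Add2,r4:81
  c11: CDB Mul1=9; stall  regs: r0:Add1,r1:9,r2:1,r3:Add2,r4:81
  c12: CDB Mul2=729; stall  regs: r0:Add1,r1:9,r2:1,r3:Add2,r4:81
  c13: stall  regs: r0:Add1,r1:9,r2:1,r3:Add2,r4:81
  c14: CDB Add1=90; issue ADD r2<-Add1  regs: r0:90,r1:9,r2:Add1,r3:Add2,r4:81
  c15: stall  regs: r0:90,r1:9,r2:Add1,r3:Add2,r4:81
  c16: stall  regs: r0:90,r1:9,r2:Add1,r3:Add2,r4:81
  c17: CDB Add1=90; issue ADD r3<-Add1  regs: r0:90,r1:9,r2:90,r3:Add1,r4:81
  c18: CDB Add2=-89; issue SUB r2<-Add2  regs: r0:90,r1:9,r2:Add2,r3:Add1,r4:81
  c19: issue MUL r1<-Mul1  regs: r0:90,r1:Mul1,r2:Add2,r3:Add1,r4:81
  c20: issue MUL r3<-Mul2  regs: r0:90,r1:Mul1,r2:Add2,r3:Mul2,r4:81
  c21: CDB Add1=1  regs: r0:90,r1:Mul1,r2:Add2,r3:Mul2,r4:81
  c22: -  regs: r0:90,r1:Mul1,r2:Add2,r3:Mul2,r4:81
  c23: -  regs: r0:90,r1:Mul1,r2:Add2,r3:Mul2,r4:81
  c24: CDB Add2=89  regs: r0:90,r1:Mul1,r2:89,r3:Mul2,r4:81
  c25: -  regs: r0:90,r1:Mul1,r2:89,r3:Mul2,r4:81
  c26: -  regs: r0:90,r1:Mul1,r2:89,r3:Mul2,r4:81
  c27: -  regs: r0:90,r1:Mul1,r2:89,r3:Mul2,r4:81
  c28: -  regs: r0:90,r1:Mul1,r2:89,r3:Mul2,r4:81
  c29: CDB Mul1=7209  regs: r0:90,r1:7209,r2:89,r3:Mul2,r4:81
  c30: -  regs: r0:90,r1:7209,r2:89,r3:Mul2,r4:81
  c31: -  regs: r0:90,r1:7209,r2:89,r3:Mul2,r4:81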